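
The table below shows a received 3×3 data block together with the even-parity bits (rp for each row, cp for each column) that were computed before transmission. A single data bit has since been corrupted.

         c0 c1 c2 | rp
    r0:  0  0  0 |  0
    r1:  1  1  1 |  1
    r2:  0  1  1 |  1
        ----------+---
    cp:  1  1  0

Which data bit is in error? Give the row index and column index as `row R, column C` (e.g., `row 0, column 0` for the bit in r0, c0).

row 2, column 1

Recompute each row's even parity and compare to rp:
  r0: data parity 0, sent rp 0 → ok
  r1: data parity 1, sent rp 1 → ok
  r2: data parity 0, sent rp 1 → mismatch
Recompute each column's even parity and compare to cp:
  c0: data parity 1, sent cp 1 → ok
  c1: data parity 0, sent cp 1 → mismatch
  c2: data parity 0, sent cp 0 → ok
Exactly one row (r2) and one column (c1) fail → the flipped bit is at their intersection.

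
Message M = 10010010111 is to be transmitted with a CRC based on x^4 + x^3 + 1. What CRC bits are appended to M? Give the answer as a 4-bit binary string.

0010

Append 4 zeros: 100100101110000. Divide by 11001 (XOR where the leading bit is 1):
  pos 0: 10010 XOR 11001 = 01011
  pos 1: 10110 XOR 11001 = 01111
  pos 2: 11111 XOR 11001 = 00110
  pos 4: 11001 XOR 11001 = 00000
  pos 9: 11000 XOR 11001 = 00001
Remainder (last 4 bits) = 0010. This is the CRC / FCS.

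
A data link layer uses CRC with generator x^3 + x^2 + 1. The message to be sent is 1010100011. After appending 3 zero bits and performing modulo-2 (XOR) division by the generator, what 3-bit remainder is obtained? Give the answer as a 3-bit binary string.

110

Append 3 zeros: 1010100011000. Divide by 1101 (XOR where the leading bit is 1):
  pos 0: 1010 XOR 1101 = 0111
  pos 1: 1111 XOR 1101 = 0010
  pos 3: 1000 XOR 1101 = 0101
  pos 4: 1010 XOR 1101 = 0111
  pos 5: 1111 XOR 1101 = 0010
  pos 7: 1010 XOR 1101 = 0111
  pos 8: 1110 XOR 1101 = 0011
Remainder (last 3 bits) = 110. This is the CRC / FCS.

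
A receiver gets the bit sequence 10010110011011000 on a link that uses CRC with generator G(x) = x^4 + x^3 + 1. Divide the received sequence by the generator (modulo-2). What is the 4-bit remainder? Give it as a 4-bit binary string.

Modulo-2 division of 10010110011011000 by 11001:
  pos 0: 10010 XOR 11001 = 01011
  pos 1: 10111 XOR 11001 = 01110
  pos 2: 11101 XOR 11001 = 00100
  pos 4: 10000 XOR 11001 = 01001
  pos 5: 10011 XOR 11001 = 01010
  pos 6: 10101 XOR 11001 = 01100
  pos 7: 11000 XOR 11001 = 00001
  pos 11: 11100 XOR 11001 = 00101
Remainder = 1010 (nonzero — an error is detected).

1010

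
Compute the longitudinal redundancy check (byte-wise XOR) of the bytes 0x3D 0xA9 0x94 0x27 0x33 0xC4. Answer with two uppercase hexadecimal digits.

XOR the bytes together:
  start with 0x3D
  0x3D ⊕ 0xA9 = 0x94
  0x94 ⊕ 0x94 = 0x00
  0x00 ⊕ 0x27 = 0x27
  0x27 ⊕ 0x33 = 0x14
  0x14 ⊕ 0xC4 = 0xD0

D0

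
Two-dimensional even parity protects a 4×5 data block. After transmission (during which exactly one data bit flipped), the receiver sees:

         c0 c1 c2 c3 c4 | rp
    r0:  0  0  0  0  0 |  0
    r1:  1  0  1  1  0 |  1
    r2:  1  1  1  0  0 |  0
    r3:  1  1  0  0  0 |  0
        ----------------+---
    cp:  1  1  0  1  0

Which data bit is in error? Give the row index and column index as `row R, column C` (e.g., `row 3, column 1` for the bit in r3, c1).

Recompute each row's even parity and compare to rp:
  r0: data parity 0, sent rp 0 → ok
  r1: data parity 1, sent rp 1 → ok
  r2: data parity 1, sent rp 0 → mismatch
  r3: data parity 0, sent rp 0 → ok
Recompute each column's even parity and compare to cp:
  c0: data parity 1, sent cp 1 → ok
  c1: data parity 0, sent cp 1 → mismatch
  c2: data parity 0, sent cp 0 → ok
  c3: data parity 1, sent cp 1 → ok
  c4: data parity 0, sent cp 0 → ok
Exactly one row (r2) and one column (c1) fail → the flipped bit is at their intersection.

row 2, column 1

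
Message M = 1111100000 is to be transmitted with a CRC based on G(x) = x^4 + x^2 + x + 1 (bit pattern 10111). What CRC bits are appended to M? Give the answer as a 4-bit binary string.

1110

Append 4 zeros: 11111000000000. Divide by 10111 (XOR where the leading bit is 1):
  pos 0: 11111 XOR 10111 = 01000
  pos 1: 10000 XOR 10111 = 00111
  pos 3: 11100 XOR 10111 = 01011
  pos 4: 10110 XOR 10111 = 00001
  pos 8: 10000 XOR 10111 = 00111
Remainder (last 4 bits) = 1110. This is the CRC / FCS.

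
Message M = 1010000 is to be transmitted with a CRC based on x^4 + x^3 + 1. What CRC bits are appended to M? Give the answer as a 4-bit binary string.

Append 4 zeros: 10100000000. Divide by 11001 (XOR where the leading bit is 1):
  pos 0: 10100 XOR 11001 = 01101
  pos 1: 11010 XOR 11001 = 00011
  pos 4: 11000 XOR 11001 = 00001
Remainder (last 4 bits) = 0100. This is the CRC / FCS.

0100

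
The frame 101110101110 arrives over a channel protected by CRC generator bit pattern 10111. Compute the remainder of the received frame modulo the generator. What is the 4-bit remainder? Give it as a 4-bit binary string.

0000

Modulo-2 division of 101110101110 by 10111:
  pos 0: 10111 XOR 10111 = 00000
  pos 6: 10111 XOR 10111 = 00000
Remainder = 0000 (zero — the frame passes the CRC check).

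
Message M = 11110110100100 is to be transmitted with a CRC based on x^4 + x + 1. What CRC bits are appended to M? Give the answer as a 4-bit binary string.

Append 4 zeros: 111101101001000000. Divide by 10011 (XOR where the leading bit is 1):
  pos 0: 11110 XOR 10011 = 01101
  pos 1: 11011 XOR 10011 = 01000
  pos 2: 10001 XOR 10011 = 00010
  pos 5: 10010 XOR 10011 = 00001
  pos 9: 10100 XOR 10011 = 00111
  pos 11: 11100 XOR 10011 = 01111
  pos 12: 11110 XOR 10011 = 01101
  pos 13: 11010 XOR 10011 = 01001
Remainder (last 4 bits) = 1001. This is the CRC / FCS.

1001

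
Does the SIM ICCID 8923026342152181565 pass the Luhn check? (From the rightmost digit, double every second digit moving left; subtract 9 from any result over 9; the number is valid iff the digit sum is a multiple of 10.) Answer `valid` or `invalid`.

From the right, keep odd positions and double even positions (subtract 9 from any doubled value over 9):
  doubled (positions 2,4,...): 3 2 2 1 4 6 4 6 9 → sum 37
  kept (positions 1,3,...): 5 5 8 2 1 4 6 0 2 8 → sum 41
Total = 78.
78 mod 10 = 8, so the number is invalid.

invalid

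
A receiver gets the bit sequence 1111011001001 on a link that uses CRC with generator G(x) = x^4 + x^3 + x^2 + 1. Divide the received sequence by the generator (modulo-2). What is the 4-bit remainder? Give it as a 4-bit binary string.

Modulo-2 division of 1111011001001 by 11101:
  pos 0: 11110 XOR 11101 = 00011
  pos 3: 11110 XOR 11101 = 00011
  pos 6: 11010 XOR 11101 = 00111
  pos 8: 11101 XOR 11101 = 00000
Remainder = 0000 (zero — the frame passes the CRC check).

0000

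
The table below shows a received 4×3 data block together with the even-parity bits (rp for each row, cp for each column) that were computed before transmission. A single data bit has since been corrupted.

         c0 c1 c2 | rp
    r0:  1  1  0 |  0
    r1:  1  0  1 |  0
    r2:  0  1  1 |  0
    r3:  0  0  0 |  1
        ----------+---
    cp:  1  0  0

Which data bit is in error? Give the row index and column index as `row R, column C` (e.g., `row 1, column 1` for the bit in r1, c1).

Recompute each row's even parity and compare to rp:
  r0: data parity 0, sent rp 0 → ok
  r1: data parity 0, sent rp 0 → ok
  r2: data parity 0, sent rp 0 → ok
  r3: data parity 0, sent rp 1 → mismatch
Recompute each column's even parity and compare to cp:
  c0: data parity 0, sent cp 1 → mismatch
  c1: data parity 0, sent cp 0 → ok
  c2: data parity 0, sent cp 0 → ok
Exactly one row (r3) and one column (c0) fail → the flipped bit is at their intersection.

row 3, column 0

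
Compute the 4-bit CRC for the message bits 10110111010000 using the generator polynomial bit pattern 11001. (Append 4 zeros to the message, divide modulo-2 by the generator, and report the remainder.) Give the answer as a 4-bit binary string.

Append 4 zeros: 101101110100000000. Divide by 11001 (XOR where the leading bit is 1):
  pos 0: 10110 XOR 11001 = 01111
  pos 1: 11111 XOR 11001 = 00110
  pos 3: 11011 XOR 11001 = 00010
  pos 6: 10010 XOR 11001 = 01011
  pos 7: 10110 XOR 11001 = 01111
  pos 8: 11110 XOR 11001 = 00111
  pos 10: 11100 XOR 11001 = 00101
  pos 12: 10100 XOR 11001 = 01101
  pos 13: 11010 XOR 11001 = 00011
Remainder (last 4 bits) = 0011. This is the CRC / FCS.

0011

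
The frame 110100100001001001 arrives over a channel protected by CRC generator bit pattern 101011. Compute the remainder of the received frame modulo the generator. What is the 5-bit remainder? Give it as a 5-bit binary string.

Modulo-2 division of 110100100001001001 by 101011:
  pos 0: 110100 XOR 101011 = 011111
  pos 1: 111111 XOR 101011 = 010100
  pos 2: 101000 XOR 101011 = 000011
  pos 6: 110001 XOR 101011 = 011010
  pos 7: 110100 XOR 101011 = 011111
  pos 8: 111110 XOR 101011 = 010101
  pos 9: 101011 XOR 101011 = 000000
Remainder = 00001 (nonzero — an error is detected).

00001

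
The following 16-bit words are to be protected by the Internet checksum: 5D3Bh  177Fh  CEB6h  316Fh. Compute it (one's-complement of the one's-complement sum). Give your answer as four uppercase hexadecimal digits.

One's-complement addition (fold any carry out of bit 15 back into bit 0):
  0x5D3B + 0x177F = 0x074BA
  0x74BA + 0xCEB6 = 0x14370 → wrap carry → 0x4371
  0x4371 + 0x316F = 0x074E0
One's-complement sum = 0x74E0.
Checksum = ~0x74E0 & 0xFFFF = 0x8B1F.

8B1F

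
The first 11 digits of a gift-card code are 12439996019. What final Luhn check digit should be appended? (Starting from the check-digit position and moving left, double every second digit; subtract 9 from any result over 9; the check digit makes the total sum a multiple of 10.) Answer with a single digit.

Partial digits right→left: 9 1 0 6 9 9 9 3 4 2 1
Double every second digit counting from the check-digit position (so the 1st, 3rd, 5th, ... of the partial from the right).
  doubled (with −9 where >9): 9 0 9 9 8 2 → sum 37
  kept as-is: 1 6 9 3 2 → sum 21
Total = 37 + 21 = 58.
Check digit = (10 − (58 mod 10)) mod 10 = 2.

2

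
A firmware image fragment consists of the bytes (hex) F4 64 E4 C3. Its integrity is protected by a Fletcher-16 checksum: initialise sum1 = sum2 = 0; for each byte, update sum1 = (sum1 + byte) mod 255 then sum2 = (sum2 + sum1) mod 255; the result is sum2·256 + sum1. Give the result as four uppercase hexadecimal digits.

8E02

Running sums (mod 255):
  after byte 0 (F4): sum1=244, sum2=244
  after byte 1 (64): sum1=89, sum2=78
  after byte 2 (E4): sum1=62, sum2=140
  after byte 3 (C3): sum1=2, sum2=142
Checksum = sum2·256 + sum1 = 142·256 + 2 = 36354 = 0x8E02.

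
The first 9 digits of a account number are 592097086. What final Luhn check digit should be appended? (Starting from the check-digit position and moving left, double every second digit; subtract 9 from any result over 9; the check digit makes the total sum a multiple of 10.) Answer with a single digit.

9

Partial digits right→left: 6 8 0 7 9 0 2 9 5
Double every second digit counting from the check-digit position (so the 1st, 3rd, 5th, ... of the partial from the right).
  doubled (with −9 where >9): 3 0 9 4 1 → sum 17
  kept as-is: 8 7 0 9 → sum 24
Total = 17 + 24 = 41.
Check digit = (10 − (41 mod 10)) mod 10 = 9.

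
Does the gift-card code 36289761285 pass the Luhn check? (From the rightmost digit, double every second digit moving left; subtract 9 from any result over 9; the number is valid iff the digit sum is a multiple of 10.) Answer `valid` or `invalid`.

From the right, keep odd positions and double even positions (subtract 9 from any doubled value over 9):
  doubled (positions 2,4,...): 7 2 5 7 3 → sum 24
  kept (positions 1,3,...): 5 2 6 9 2 3 → sum 27
Total = 51.
51 mod 10 = 1, so the number is invalid.

invalid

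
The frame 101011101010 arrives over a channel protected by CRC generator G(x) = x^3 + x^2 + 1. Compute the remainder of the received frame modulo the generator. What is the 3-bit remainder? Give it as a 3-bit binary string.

000

Modulo-2 division of 101011101010 by 1101:
  pos 0: 1010 XOR 1101 = 0111
  pos 1: 1111 XOR 1101 = 0010
  pos 3: 1011 XOR 1101 = 0110
  pos 4: 1100 XOR 1101 = 0001
  pos 7: 1101 XOR 1101 = 0000
Remainder = 000 (zero — the frame passes the CRC check).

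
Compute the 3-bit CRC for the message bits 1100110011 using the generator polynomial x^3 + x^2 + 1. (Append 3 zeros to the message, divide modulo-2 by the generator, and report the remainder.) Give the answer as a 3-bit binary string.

Append 3 zeros: 1100110011000. Divide by 1101 (XOR where the leading bit is 1):
  pos 0: 1100 XOR 1101 = 0001
  pos 3: 1110 XOR 1101 = 0011
  pos 5: 1101 XOR 1101 = 0000
  pos 9: 1000 XOR 1101 = 0101
Remainder (last 3 bits) = 101. This is the CRC / FCS.

101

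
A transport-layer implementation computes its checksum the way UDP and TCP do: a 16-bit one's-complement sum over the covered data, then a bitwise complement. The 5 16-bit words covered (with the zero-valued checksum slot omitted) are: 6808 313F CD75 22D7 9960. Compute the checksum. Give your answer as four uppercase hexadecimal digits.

DD0A

One's-complement addition (fold any carry out of bit 15 back into bit 0):
  0x6808 + 0x313F = 0x09947
  0x9947 + 0xCD75 = 0x166BC → wrap carry → 0x66BD
  0x66BD + 0x22D7 = 0x08994
  0x8994 + 0x9960 = 0x122F4 → wrap carry → 0x22F5
One's-complement sum = 0x22F5.
Checksum = ~0x22F5 & 0xFFFF = 0xDD0A.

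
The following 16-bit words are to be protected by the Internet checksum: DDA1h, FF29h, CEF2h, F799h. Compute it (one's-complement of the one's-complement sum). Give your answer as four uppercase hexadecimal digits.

One's-complement addition (fold any carry out of bit 15 back into bit 0):
  0xDDA1 + 0xFF29 = 0x1DCCA → wrap carry → 0xDCCB
  0xDCCB + 0xCEF2 = 0x1ABBD → wrap carry → 0xABBE
  0xABBE + 0xF799 = 0x1A357 → wrap carry → 0xA358
One's-complement sum = 0xA358.
Checksum = ~0xA358 & 0xFFFF = 0x5CA7.

5CA7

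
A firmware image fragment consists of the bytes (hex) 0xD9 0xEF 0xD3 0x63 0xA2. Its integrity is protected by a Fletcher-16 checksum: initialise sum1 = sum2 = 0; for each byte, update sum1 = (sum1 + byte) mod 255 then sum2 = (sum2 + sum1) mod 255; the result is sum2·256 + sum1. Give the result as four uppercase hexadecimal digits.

E5A3

Running sums (mod 255):
  after byte 0 (0xD9): sum1=217, sum2=217
  after byte 1 (0xEF): sum1=201, sum2=163
  after byte 2 (0xD3): sum1=157, sum2=65
  after byte 3 (0x63): sum1=1, sum2=66
  after byte 4 (0xA2): sum1=163, sum2=229
Checksum = sum2·256 + sum1 = 229·256 + 163 = 58787 = 0xE5A3.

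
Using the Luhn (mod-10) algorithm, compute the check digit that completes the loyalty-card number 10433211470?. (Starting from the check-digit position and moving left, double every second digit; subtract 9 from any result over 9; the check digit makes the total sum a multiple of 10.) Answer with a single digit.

Partial digits right→left: 0 7 4 1 1 2 3 3 4 0 1
Double every second digit counting from the check-digit position (so the 1st, 3rd, 5th, ... of the partial from the right).
  doubled (with −9 where >9): 0 8 2 6 8 2 → sum 26
  kept as-is: 7 1 2 3 0 → sum 13
Total = 26 + 13 = 39.
Check digit = (10 − (39 mod 10)) mod 10 = 1.

1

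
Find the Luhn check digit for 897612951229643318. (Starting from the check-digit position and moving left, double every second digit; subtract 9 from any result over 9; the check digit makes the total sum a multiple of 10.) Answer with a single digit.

Partial digits right→left: 8 1 3 3 4 6 9 2 2 1 5 9 2 1 6 7 9 8
Double every second digit counting from the check-digit position (so the 1st, 3rd, 5th, ... of the partial from the right).
  doubled (with −9 where >9): 7 6 8 9 4 1 4 3 9 → sum 51
  kept as-is: 1 3 6 2 1 9 1 7 8 → sum 38
Total = 51 + 38 = 89.
Check digit = (10 − (89 mod 10)) mod 10 = 1.

1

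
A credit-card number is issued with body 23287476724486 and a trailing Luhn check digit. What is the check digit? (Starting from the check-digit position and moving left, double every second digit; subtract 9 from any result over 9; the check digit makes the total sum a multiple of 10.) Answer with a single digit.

4

Partial digits right→left: 6 8 4 4 2 7 6 7 4 7 8 2 3 2
Double every second digit counting from the check-digit position (so the 1st, 3rd, 5th, ... of the partial from the right).
  doubled (with −9 where >9): 3 8 4 3 8 7 6 → sum 39
  kept as-is: 8 4 7 7 7 2 2 → sum 37
Total = 39 + 37 = 76.
Check digit = (10 − (76 mod 10)) mod 10 = 4.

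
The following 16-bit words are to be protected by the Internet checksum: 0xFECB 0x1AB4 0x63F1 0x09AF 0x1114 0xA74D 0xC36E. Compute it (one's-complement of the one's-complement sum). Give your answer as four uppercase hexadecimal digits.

FD0E

One's-complement addition (fold any carry out of bit 15 back into bit 0):
  0xFECB + 0x1AB4 = 0x1197F → wrap carry → 0x1980
  0x1980 + 0x63F1 = 0x07D71
  0x7D71 + 0x09AF = 0x08720
  0x8720 + 0x1114 = 0x09834
  0x9834 + 0xA74D = 0x13F81 → wrap carry → 0x3F82
  0x3F82 + 0xC36E = 0x102F0 → wrap carry → 0x02F1
One's-complement sum = 0x02F1.
Checksum = ~0x02F1 & 0xFFFF = 0xFD0E.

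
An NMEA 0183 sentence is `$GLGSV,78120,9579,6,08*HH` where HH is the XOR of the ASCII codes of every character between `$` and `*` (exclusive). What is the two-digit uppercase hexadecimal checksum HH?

49

XOR the ASCII codes of the payload characters:
  'G' = 0x47 → acc = 0x47
  'L' = 0x4C → acc = 0x0B
  'G' = 0x47 → acc = 0x4C
  'S' = 0x53 → acc = 0x1F
  'V' = 0x56 → acc = 0x49
  ',' = 0x2C → acc = 0x65
  '7' = 0x37 → acc = 0x52
  '8' = 0x38 → acc = 0x6A
  '1' = 0x31 → acc = 0x5B
  '2' = 0x32 → acc = 0x69
  '0' = 0x30 → acc = 0x59
  ',' = 0x2C → acc = 0x75
  '9' = 0x39 → acc = 0x4C
  '5' = 0x35 → acc = 0x79
  '7' = 0x37 → acc = 0x4E
  '9' = 0x39 → acc = 0x77
  ',' = 0x2C → acc = 0x5B
  '6' = 0x36 → acc = 0x6D
  ',' = 0x2C → acc = 0x41
  '0' = 0x30 → acc = 0x71
  '8' = 0x38 → acc = 0x49
Checksum = 0x49.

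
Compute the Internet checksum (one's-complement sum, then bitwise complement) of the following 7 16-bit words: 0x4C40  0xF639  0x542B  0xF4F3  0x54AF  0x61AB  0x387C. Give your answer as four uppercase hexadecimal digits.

858F

One's-complement addition (fold any carry out of bit 15 back into bit 0):
  0x4C40 + 0xF639 = 0x14279 → wrap carry → 0x427A
  0x427A + 0x542B = 0x096A5
  0x96A5 + 0xF4F3 = 0x18B98 → wrap carry → 0x8B99
  0x8B99 + 0x54AF = 0x0E048
  0xE048 + 0x61AB = 0x141F3 → wrap carry → 0x41F4
  0x41F4 + 0x387C = 0x07A70
One's-complement sum = 0x7A70.
Checksum = ~0x7A70 & 0xFFFF = 0x858F.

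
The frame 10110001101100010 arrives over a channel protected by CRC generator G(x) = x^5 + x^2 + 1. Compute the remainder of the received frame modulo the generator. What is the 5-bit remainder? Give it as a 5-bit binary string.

Modulo-2 division of 10110001101100010 by 100101:
  pos 0: 101100 XOR 100101 = 001001
  pos 2: 100101 XOR 100101 = 000000
  pos 8: 101100 XOR 100101 = 001001
  pos 10: 100101 XOR 100101 = 000000
Remainder = 00000 (zero — the frame passes the CRC check).

00000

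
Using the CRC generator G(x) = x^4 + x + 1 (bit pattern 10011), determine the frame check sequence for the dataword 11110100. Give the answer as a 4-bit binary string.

1010

Append 4 zeros: 111101000000. Divide by 10011 (XOR where the leading bit is 1):
  pos 0: 11110 XOR 10011 = 01101
  pos 1: 11011 XOR 10011 = 01000
  pos 2: 10000 XOR 10011 = 00011
  pos 5: 11000 XOR 10011 = 01011
  pos 6: 10110 XOR 10011 = 00101
Remainder (last 4 bits) = 1010. This is the CRC / FCS.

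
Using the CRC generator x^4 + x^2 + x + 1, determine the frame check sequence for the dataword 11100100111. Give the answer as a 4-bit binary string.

Append 4 zeros: 111001001110000. Divide by 10111 (XOR where the leading bit is 1):
  pos 0: 11100 XOR 10111 = 01011
  pos 1: 10111 XOR 10111 = 00000
  pos 8: 11100 XOR 10111 = 01011
  pos 9: 10110 XOR 10111 = 00001
Remainder (last 4 bits) = 0010. This is the CRC / FCS.

0010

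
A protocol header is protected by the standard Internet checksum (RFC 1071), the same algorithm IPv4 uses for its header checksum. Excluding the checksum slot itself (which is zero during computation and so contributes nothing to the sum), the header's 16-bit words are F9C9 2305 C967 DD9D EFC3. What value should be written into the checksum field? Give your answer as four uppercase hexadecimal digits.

One's-complement addition (fold any carry out of bit 15 back into bit 0):
  0xF9C9 + 0x2305 = 0x11CCE → wrap carry → 0x1CCF
  0x1CCF + 0xC967 = 0x0E636
  0xE636 + 0xDD9D = 0x1C3D3 → wrap carry → 0xC3D4
  0xC3D4 + 0xEFC3 = 0x1B397 → wrap carry → 0xB398
One's-complement sum = 0xB398.
Checksum = ~0xB398 & 0xFFFF = 0x4C67.

4C67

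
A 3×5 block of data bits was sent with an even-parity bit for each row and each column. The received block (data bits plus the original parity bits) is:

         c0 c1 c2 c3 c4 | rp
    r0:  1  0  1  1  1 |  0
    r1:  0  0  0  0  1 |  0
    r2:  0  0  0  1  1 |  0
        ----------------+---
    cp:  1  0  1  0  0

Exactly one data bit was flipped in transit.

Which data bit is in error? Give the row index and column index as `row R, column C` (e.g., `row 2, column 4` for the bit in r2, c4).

Recompute each row's even parity and compare to rp:
  r0: data parity 0, sent rp 0 → ok
  r1: data parity 1, sent rp 0 → mismatch
  r2: data parity 0, sent rp 0 → ok
Recompute each column's even parity and compare to cp:
  c0: data parity 1, sent cp 1 → ok
  c1: data parity 0, sent cp 0 → ok
  c2: data parity 1, sent cp 1 → ok
  c3: data parity 0, sent cp 0 → ok
  c4: data parity 1, sent cp 0 → mismatch
Exactly one row (r1) and one column (c4) fail → the flipped bit is at their intersection.

row 1, column 4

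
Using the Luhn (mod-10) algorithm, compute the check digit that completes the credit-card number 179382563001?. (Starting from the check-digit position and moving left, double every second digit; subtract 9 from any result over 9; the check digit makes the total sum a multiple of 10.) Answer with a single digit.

Partial digits right→left: 1 0 0 3 6 5 2 8 3 9 7 1
Double every second digit counting from the check-digit position (so the 1st, 3rd, 5th, ... of the partial from the right).
  doubled (with −9 where >9): 2 0 3 4 6 5 → sum 20
  kept as-is: 0 3 5 8 9 1 → sum 26
Total = 20 + 26 = 46.
Check digit = (10 − (46 mod 10)) mod 10 = 4.

4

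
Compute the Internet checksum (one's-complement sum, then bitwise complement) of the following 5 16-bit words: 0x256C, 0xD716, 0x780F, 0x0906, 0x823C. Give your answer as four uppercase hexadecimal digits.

002B

One's-complement addition (fold any carry out of bit 15 back into bit 0):
  0x256C + 0xD716 = 0x0FC82
  0xFC82 + 0x780F = 0x17491 → wrap carry → 0x7492
  0x7492 + 0x0906 = 0x07D98
  0x7D98 + 0x823C = 0x0FFD4
One's-complement sum = 0xFFD4.
Checksum = ~0xFFD4 & 0xFFFF = 0x002B.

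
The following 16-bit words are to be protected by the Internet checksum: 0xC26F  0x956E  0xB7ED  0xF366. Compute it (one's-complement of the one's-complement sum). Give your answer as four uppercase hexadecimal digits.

FCCC

One's-complement addition (fold any carry out of bit 15 back into bit 0):
  0xC26F + 0x956E = 0x157DD → wrap carry → 0x57DE
  0x57DE + 0xB7ED = 0x10FCB → wrap carry → 0x0FCC
  0x0FCC + 0xF366 = 0x10332 → wrap carry → 0x0333
One's-complement sum = 0x0333.
Checksum = ~0x0333 & 0xFFFF = 0xFCCC.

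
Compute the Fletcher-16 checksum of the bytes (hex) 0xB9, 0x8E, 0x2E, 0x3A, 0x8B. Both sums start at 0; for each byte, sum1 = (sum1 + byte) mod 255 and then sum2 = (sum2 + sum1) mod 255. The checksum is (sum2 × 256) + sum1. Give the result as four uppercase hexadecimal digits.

Running sums (mod 255):
  after byte 0 (0xB9): sum1=185, sum2=185
  after byte 1 (0x8E): sum1=72, sum2=2
  after byte 2 (0x2E): sum1=118, sum2=120
  after byte 3 (0x3A): sum1=176, sum2=41
  after byte 4 (0x8B): sum1=60, sum2=101
Checksum = sum2·256 + sum1 = 101·256 + 60 = 25916 = 0x653C.

653C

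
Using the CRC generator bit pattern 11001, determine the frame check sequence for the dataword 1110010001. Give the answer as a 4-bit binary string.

1111

Append 4 zeros: 11100100010000. Divide by 11001 (XOR where the leading bit is 1):
  pos 0: 11100 XOR 11001 = 00101
  pos 2: 10110 XOR 11001 = 01111
  pos 3: 11110 XOR 11001 = 00111
  pos 5: 11101 XOR 11001 = 00100
  pos 7: 10000 XOR 11001 = 01001
  pos 8: 10010 XOR 11001 = 01011
  pos 9: 10110 XOR 11001 = 01111
Remainder (last 4 bits) = 1111. This is the CRC / FCS.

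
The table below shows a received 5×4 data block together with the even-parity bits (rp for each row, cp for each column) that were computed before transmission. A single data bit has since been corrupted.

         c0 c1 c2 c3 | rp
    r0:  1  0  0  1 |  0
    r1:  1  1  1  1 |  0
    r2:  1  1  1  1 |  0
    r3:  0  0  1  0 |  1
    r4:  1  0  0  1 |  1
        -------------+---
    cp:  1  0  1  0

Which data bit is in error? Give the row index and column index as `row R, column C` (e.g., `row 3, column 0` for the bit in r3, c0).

Recompute each row's even parity and compare to rp:
  r0: data parity 0, sent rp 0 → ok
  r1: data parity 0, sent rp 0 → ok
  r2: data parity 0, sent rp 0 → ok
  r3: data parity 1, sent rp 1 → ok
  r4: data parity 0, sent rp 1 → mismatch
Recompute each column's even parity and compare to cp:
  c0: data parity 0, sent cp 1 → mismatch
  c1: data parity 0, sent cp 0 → ok
  c2: data parity 1, sent cp 1 → ok
  c3: data parity 0, sent cp 0 → ok
Exactly one row (r4) and one column (c0) fail → the flipped bit is at their intersection.

row 4, column 0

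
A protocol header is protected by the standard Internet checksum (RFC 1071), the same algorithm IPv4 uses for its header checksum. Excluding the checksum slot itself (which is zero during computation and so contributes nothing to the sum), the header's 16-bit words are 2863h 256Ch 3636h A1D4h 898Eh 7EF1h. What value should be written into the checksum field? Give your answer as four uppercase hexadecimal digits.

D1A5

One's-complement addition (fold any carry out of bit 15 back into bit 0):
  0x2863 + 0x256C = 0x04DCF
  0x4DCF + 0x3636 = 0x08405
  0x8405 + 0xA1D4 = 0x125D9 → wrap carry → 0x25DA
  0x25DA + 0x898E = 0x0AF68
  0xAF68 + 0x7EF1 = 0x12E59 → wrap carry → 0x2E5A
One's-complement sum = 0x2E5A.
Checksum = ~0x2E5A & 0xFFFF = 0xD1A5.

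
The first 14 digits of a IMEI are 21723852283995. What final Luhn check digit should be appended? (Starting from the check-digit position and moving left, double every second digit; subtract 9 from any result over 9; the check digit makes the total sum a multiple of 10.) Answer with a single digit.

Partial digits right→left: 5 9 9 3 8 2 2 5 8 3 2 7 1 2
Double every second digit counting from the check-digit position (so the 1st, 3rd, 5th, ... of the partial from the right).
  doubled (with −9 where >9): 1 9 7 4 7 4 2 → sum 34
  kept as-is: 9 3 2 5 3 7 2 → sum 31
Total = 34 + 31 = 65.
Check digit = (10 − (65 mod 10)) mod 10 = 5.

5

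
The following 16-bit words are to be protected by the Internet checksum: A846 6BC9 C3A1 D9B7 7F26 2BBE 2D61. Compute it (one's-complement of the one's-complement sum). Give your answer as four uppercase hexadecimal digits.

7650

One's-complement addition (fold any carry out of bit 15 back into bit 0):
  0xA846 + 0x6BC9 = 0x1140F → wrap carry → 0x1410
  0x1410 + 0xC3A1 = 0x0D7B1
  0xD7B1 + 0xD9B7 = 0x1B168 → wrap carry → 0xB169
  0xB169 + 0x7F26 = 0x1308F → wrap carry → 0x3090
  0x3090 + 0x2BBE = 0x05C4E
  0x5C4E + 0x2D61 = 0x089AF
One's-complement sum = 0x89AF.
Checksum = ~0x89AF & 0xFFFF = 0x7650.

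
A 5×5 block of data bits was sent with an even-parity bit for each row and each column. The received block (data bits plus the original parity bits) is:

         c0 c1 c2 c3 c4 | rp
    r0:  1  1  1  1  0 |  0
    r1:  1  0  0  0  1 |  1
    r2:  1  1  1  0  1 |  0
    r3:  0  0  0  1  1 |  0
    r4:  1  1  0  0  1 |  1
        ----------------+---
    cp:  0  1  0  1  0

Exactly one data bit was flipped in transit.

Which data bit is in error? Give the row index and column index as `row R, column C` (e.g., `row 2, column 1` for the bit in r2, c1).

Recompute each row's even parity and compare to rp:
  r0: data parity 0, sent rp 0 → ok
  r1: data parity 0, sent rp 1 → mismatch
  r2: data parity 0, sent rp 0 → ok
  r3: data parity 0, sent rp 0 → ok
  r4: data parity 1, sent rp 1 → ok
Recompute each column's even parity and compare to cp:
  c0: data parity 0, sent cp 0 → ok
  c1: data parity 1, sent cp 1 → ok
  c2: data parity 0, sent cp 0 → ok
  c3: data parity 0, sent cp 1 → mismatch
  c4: data parity 0, sent cp 0 → ok
Exactly one row (r1) and one column (c3) fail → the flipped bit is at their intersection.

row 1, column 3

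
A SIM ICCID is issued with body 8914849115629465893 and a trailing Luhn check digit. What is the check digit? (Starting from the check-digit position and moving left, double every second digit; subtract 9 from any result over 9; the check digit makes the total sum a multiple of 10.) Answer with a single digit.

2

Partial digits right→left: 3 9 8 5 6 4 9 2 6 5 1 1 9 4 8 4 1 9 8
Double every second digit counting from the check-digit position (so the 1st, 3rd, 5th, ... of the partial from the right).
  doubled (with −9 where >9): 6 7 3 9 3 2 9 7 2 7 → sum 55
  kept as-is: 9 5 4 2 5 1 4 4 9 → sum 43
Total = 55 + 43 = 98.
Check digit = (10 − (98 mod 10)) mod 10 = 2.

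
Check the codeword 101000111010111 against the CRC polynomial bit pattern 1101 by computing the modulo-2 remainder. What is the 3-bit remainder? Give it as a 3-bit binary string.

Modulo-2 division of 101000111010111 by 1101:
  pos 0: 1010 XOR 1101 = 0111
  pos 1: 1110 XOR 1101 = 0011
  pos 3: 1101 XOR 1101 = 0000
  pos 7: 1101 XOR 1101 = 0000
Remainder = 111 (nonzero — an error is detected).

111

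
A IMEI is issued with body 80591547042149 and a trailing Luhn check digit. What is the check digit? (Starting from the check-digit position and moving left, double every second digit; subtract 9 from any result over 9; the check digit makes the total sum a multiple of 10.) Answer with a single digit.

Partial digits right→left: 9 4 1 2 4 0 7 4 5 1 9 5 0 8
Double every second digit counting from the check-digit position (so the 1st, 3rd, 5th, ... of the partial from the right).
  doubled (with −9 where >9): 9 2 8 5 1 9 0 → sum 34
  kept as-is: 4 2 0 4 1 5 8 → sum 24
Total = 34 + 24 = 58.
Check digit = (10 − (58 mod 10)) mod 10 = 2.

2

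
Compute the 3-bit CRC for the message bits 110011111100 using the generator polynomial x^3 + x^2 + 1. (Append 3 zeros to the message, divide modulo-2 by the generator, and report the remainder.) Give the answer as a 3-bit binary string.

Append 3 zeros: 110011111100000. Divide by 1101 (XOR where the leading bit is 1):
  pos 0: 1100 XOR 1101 = 0001
  pos 3: 1111 XOR 1101 = 0010
  pos 5: 1011 XOR 1101 = 0110
  pos 6: 1101 XOR 1101 = 0000
Remainder (last 3 bits) = 000. This is the CRC / FCS.

000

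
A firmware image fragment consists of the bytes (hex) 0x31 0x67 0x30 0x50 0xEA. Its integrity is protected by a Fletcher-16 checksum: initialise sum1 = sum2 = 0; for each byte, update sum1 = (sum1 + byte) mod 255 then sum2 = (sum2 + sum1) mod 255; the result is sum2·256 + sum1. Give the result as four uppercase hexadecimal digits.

Running sums (mod 255):
  after byte 0 (0x31): sum1=49, sum2=49
  after byte 1 (0x67): sum1=152, sum2=201
  after byte 2 (0x30): sum1=200, sum2=146
  after byte 3 (0x50): sum1=25, sum2=171
  after byte 4 (0xEA): sum1=4, sum2=175
Checksum = sum2·256 + sum1 = 175·256 + 4 = 44804 = 0xAF04.

AF04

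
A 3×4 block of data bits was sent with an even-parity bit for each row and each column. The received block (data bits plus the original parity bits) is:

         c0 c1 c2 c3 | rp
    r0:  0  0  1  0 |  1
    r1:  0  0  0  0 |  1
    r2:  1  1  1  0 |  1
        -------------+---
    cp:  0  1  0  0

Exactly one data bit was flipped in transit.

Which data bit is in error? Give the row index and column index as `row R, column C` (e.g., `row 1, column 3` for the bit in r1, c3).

Recompute each row's even parity and compare to rp:
  r0: data parity 1, sent rp 1 → ok
  r1: data parity 0, sent rp 1 → mismatch
  r2: data parity 1, sent rp 1 → ok
Recompute each column's even parity and compare to cp:
  c0: data parity 1, sent cp 0 → mismatch
  c1: data parity 1, sent cp 1 → ok
  c2: data parity 0, sent cp 0 → ok
  c3: data parity 0, sent cp 0 → ok
Exactly one row (r1) and one column (c0) fail → the flipped bit is at their intersection.

row 1, column 0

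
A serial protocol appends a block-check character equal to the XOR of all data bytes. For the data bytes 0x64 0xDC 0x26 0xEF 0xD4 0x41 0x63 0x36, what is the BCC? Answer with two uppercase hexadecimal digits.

XOR the bytes together:
  start with 0x64
  0x64 ⊕ 0xDC = 0xB8
  0xB8 ⊕ 0x26 = 0x9E
  0x9E ⊕ 0xEF = 0x71
  0x71 ⊕ 0xD4 = 0xA5
  0xA5 ⊕ 0x41 = 0xE4
  0xE4 ⊕ 0x63 = 0x87
  0x87 ⊕ 0x36 = 0xB1

B1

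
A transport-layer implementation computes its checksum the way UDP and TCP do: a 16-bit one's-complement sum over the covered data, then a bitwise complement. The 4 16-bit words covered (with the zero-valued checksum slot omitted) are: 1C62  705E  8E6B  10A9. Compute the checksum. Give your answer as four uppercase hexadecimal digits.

D42A

One's-complement addition (fold any carry out of bit 15 back into bit 0):
  0x1C62 + 0x705E = 0x08CC0
  0x8CC0 + 0x8E6B = 0x11B2B → wrap carry → 0x1B2C
  0x1B2C + 0x10A9 = 0x02BD5
One's-complement sum = 0x2BD5.
Checksum = ~0x2BD5 & 0xFFFF = 0xD42A.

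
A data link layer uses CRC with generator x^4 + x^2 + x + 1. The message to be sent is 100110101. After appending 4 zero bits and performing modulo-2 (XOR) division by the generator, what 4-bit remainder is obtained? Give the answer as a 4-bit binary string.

Append 4 zeros: 1001101010000. Divide by 10111 (XOR where the leading bit is 1):
  pos 0: 10011 XOR 10111 = 00100
  pos 2: 10001 XOR 10111 = 00110
  pos 4: 11001 XOR 10111 = 01110
  pos 5: 11100 XOR 10111 = 01011
  pos 6: 10110 XOR 10111 = 00001
Remainder (last 4 bits) = 0100. This is the CRC / FCS.

0100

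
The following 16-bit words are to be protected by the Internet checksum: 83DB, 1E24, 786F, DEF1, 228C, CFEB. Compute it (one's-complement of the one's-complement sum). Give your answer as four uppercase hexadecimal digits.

1427

One's-complement addition (fold any carry out of bit 15 back into bit 0):
  0x83DB + 0x1E24 = 0x0A1FF
  0xA1FF + 0x786F = 0x11A6E → wrap carry → 0x1A6F
  0x1A6F + 0xDEF1 = 0x0F960
  0xF960 + 0x228C = 0x11BEC → wrap carry → 0x1BED
  0x1BED + 0xCFEB = 0x0EBD8
One's-complement sum = 0xEBD8.
Checksum = ~0xEBD8 & 0xFFFF = 0x1427.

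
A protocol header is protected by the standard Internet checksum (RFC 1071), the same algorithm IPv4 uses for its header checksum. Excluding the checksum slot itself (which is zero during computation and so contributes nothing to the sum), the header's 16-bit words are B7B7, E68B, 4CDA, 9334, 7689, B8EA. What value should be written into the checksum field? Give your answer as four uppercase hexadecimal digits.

One's-complement addition (fold any carry out of bit 15 back into bit 0):
  0xB7B7 + 0xE68B = 0x19E42 → wrap carry → 0x9E43
  0x9E43 + 0x4CDA = 0x0EB1D
  0xEB1D + 0x9334 = 0x17E51 → wrap carry → 0x7E52
  0x7E52 + 0x7689 = 0x0F4DB
  0xF4DB + 0xB8EA = 0x1ADC5 → wrap carry → 0xADC6
One's-complement sum = 0xADC6.
Checksum = ~0xADC6 & 0xFFFF = 0x5239.

5239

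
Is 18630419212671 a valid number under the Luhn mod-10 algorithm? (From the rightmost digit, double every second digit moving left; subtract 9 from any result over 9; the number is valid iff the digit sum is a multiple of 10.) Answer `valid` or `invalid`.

From the right, keep odd positions and double even positions (subtract 9 from any doubled value over 9):
  doubled (positions 2,4,...): 5 4 4 2 0 3 2 → sum 20
  kept (positions 1,3,...): 1 6 1 9 4 3 8 → sum 32
Total = 52.
52 mod 10 = 2, so the number is invalid.

invalid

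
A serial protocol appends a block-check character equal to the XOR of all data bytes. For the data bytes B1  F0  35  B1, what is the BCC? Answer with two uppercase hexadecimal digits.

XOR the bytes together:
  start with 0xB1
  0xB1 ⊕ 0xF0 = 0x41
  0x41 ⊕ 0x35 = 0x74
  0x74 ⊕ 0xB1 = 0xC5

C5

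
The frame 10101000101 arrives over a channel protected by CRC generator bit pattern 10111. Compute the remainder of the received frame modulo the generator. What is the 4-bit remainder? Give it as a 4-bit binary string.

0100

Modulo-2 division of 10101000101 by 10111:
  pos 0: 10101 XOR 10111 = 00010
  pos 3: 10000 XOR 10111 = 00111
  pos 5: 11110 XOR 10111 = 01001
  pos 6: 10011 XOR 10111 = 00100
Remainder = 0100 (nonzero — an error is detected).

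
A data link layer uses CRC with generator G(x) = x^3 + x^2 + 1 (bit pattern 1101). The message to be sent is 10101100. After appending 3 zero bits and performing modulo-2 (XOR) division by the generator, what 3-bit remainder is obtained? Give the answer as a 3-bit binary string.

010

Append 3 zeros: 10101100000. Divide by 1101 (XOR where the leading bit is 1):
  pos 0: 1010 XOR 1101 = 0111
  pos 1: 1111 XOR 1101 = 0010
  pos 3: 1010 XOR 1101 = 0111
  pos 4: 1110 XOR 1101 = 0011
  pos 6: 1100 XOR 1101 = 0001
Remainder (last 3 bits) = 010. This is the CRC / FCS.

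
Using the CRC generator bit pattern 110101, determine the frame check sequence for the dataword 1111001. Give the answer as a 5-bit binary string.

10011

Append 5 zeros: 111100100000. Divide by 110101 (XOR where the leading bit is 1):
  pos 0: 111100 XOR 110101 = 001001
  pos 2: 100110 XOR 110101 = 010011
  pos 3: 100110 XOR 110101 = 010011
  pos 4: 100110 XOR 110101 = 010011
  pos 5: 100110 XOR 110101 = 010011
  pos 6: 100110 XOR 110101 = 010011
Remainder (last 5 bits) = 10011. This is the CRC / FCS.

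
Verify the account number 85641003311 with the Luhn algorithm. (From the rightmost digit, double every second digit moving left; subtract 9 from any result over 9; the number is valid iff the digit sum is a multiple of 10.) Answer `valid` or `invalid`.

From the right, keep odd positions and double even positions (subtract 9 from any doubled value over 9):
  doubled (positions 2,4,...): 2 6 0 8 1 → sum 17
  kept (positions 1,3,...): 1 3 0 1 6 8 → sum 19
Total = 36.
36 mod 10 = 6, so the number is invalid.

invalid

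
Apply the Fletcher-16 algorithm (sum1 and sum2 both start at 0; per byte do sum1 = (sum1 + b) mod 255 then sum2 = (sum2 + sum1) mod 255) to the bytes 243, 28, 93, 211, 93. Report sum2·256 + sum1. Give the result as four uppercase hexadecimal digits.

519E

Running sums (mod 255):
  after byte 0 (243): sum1=243, sum2=243
  after byte 1 (28): sum1=16, sum2=4
  after byte 2 (93): sum1=109, sum2=113
  after byte 3 (211): sum1=65, sum2=178
  after byte 4 (93): sum1=158, sum2=81
Checksum = sum2·256 + sum1 = 81·256 + 158 = 20894 = 0x519E.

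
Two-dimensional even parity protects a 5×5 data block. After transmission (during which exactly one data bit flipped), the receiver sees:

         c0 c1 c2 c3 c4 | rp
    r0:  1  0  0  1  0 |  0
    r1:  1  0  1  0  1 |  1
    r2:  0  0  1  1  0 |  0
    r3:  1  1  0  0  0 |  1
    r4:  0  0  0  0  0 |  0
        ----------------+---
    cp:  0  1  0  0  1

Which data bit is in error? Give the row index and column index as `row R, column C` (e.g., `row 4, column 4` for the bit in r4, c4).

Recompute each row's even parity and compare to rp:
  r0: data parity 0, sent rp 0 → ok
  r1: data parity 1, sent rp 1 → ok
  r2: data parity 0, sent rp 0 → ok
  r3: data parity 0, sent rp 1 → mismatch
  r4: data parity 0, sent rp 0 → ok
Recompute each column's even parity and compare to cp:
  c0: data parity 1, sent cp 0 → mismatch
  c1: data parity 1, sent cp 1 → ok
  c2: data parity 0, sent cp 0 → ok
  c3: data parity 0, sent cp 0 → ok
  c4: data parity 1, sent cp 1 → ok
Exactly one row (r3) and one column (c0) fail → the flipped bit is at their intersection.

row 3, column 0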